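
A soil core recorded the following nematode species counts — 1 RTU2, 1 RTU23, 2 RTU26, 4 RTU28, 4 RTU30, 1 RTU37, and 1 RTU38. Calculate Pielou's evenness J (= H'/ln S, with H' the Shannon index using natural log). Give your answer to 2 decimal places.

0.90

Total N = 1+1+2+4+4+1+1 = 14, so the proportions are 0.0714, 0.0714, 0.1429, 0.2857, 0.2857, 0.0714, 0.0714 (working shown to 4 dp, full precision carried).
H' = −Σ pᵢ ln pᵢ = −((-0.1885) + (-0.1885) + (-0.2780) + (-0.3579) + (-0.3579) + (-0.1885) + (-0.1885)) = 1.7479.
With S = 7 species, ln S = 1.9459, so J = 1.7479/1.9459 = 0.8982, i.e. 0.90 to 2 decimal places.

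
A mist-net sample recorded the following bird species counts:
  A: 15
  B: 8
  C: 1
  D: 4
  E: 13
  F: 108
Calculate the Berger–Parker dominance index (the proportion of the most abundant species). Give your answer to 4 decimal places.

Total N = 15+8+1+4+13+108 = 149, so the proportions are 0.100671, 0.053691, 0.006711, 0.026846, 0.087248, 0.724832 (working shown to 6 dp, full precision carried).
The largest proportion is 0.724832, i.e. d = 0.7248 to 4 decimal places.

0.7248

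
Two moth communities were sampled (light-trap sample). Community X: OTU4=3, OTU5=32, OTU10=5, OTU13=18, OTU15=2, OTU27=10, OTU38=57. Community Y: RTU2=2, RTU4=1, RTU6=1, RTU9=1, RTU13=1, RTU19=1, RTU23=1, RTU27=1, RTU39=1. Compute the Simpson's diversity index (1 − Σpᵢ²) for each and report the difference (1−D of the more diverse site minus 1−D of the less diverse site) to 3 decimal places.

Community X: N=127, proportions 0.02362, 0.25197, 0.03937, 0.14173, 0.01575, 0.07874, 0.44882, giving 1−D = 0.70643 (working shown to 5 dp, full precision carried).
Community Y: N=10, proportions 0.2, 0.1, 0.1, 0.1, 0.1, 0.1, 0.1, 0.1, 0.1, giving 1−D = 0.88000.
Difference = |0.70643 − 0.88000| = 0.17357, i.e. 0.174 to 3 decimal places.

0.174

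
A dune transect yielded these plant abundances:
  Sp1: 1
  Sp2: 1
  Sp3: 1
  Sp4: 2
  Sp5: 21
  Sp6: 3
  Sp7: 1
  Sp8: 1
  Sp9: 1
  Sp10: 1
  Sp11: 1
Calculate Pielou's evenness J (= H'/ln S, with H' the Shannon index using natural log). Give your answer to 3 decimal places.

Total N = 1+1+1+2+21+3+1+1+1+1+1 = 34, so the proportions are 0.02941, 0.02941, 0.02941, 0.05882, 0.61765, 0.08824, 0.02941, 0.02941, 0.02941, 0.02941, 0.02941 (working shown to 5 dp, full precision carried).
H' = −Σ pᵢ ln pᵢ = −((-0.10372) + (-0.10372) + (-0.10372) + (-0.16666) + (-0.29761) + (-0.21421) + (-0.10372) + (-0.10372) + (-0.10372) + (-0.10372) + (-0.10372)) = 1.50821.
With S = 11 species, ln S = 2.39790, so J = 1.50821/2.39790 = 0.62897, i.e. 0.629 to 3 decimal places.

0.629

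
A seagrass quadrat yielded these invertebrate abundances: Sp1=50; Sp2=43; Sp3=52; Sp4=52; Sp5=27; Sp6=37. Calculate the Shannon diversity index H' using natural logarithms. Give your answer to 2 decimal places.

Total N = 50+43+52+52+27+37 = 261, so the proportions are 0.1916, 0.1648, 0.1992, 0.1992, 0.1034, 0.1418 (working shown to 4 dp, full precision carried).
Each pᵢ ln pᵢ term: 0.1916×(-1.6525)=-0.3166, 0.1648×(-1.8033)=-0.2971, 0.1992×(-1.6133)=-0.3214, 0.1992×(-1.6133)=-0.3214, 0.1034×(-2.2687)=-0.2347, 0.1418×(-1.9536)=-0.2769.
Sum = -1.7681, so H' = 1.77.

1.77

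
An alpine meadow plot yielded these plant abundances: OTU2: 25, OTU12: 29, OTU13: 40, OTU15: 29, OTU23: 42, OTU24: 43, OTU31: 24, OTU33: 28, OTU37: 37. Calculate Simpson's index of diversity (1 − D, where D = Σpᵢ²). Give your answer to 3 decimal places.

Total N = 25+29+40+29+42+43+24+28+37 = 297, so the proportions are 0.08418, 0.09764, 0.13468, 0.09764, 0.14141, 0.14478, 0.08081, 0.09428, 0.12458 (working shown to 5 dp, full precision carried).
D = 0.08418² + 0.09764² + 0.13468² + 0.09764² + 0.14141² + 0.14478² + 0.08081² + 0.09428² + 0.12458² = 0.00709 + 0.00953 + 0.01814 + 0.00953 + 0.02000 + 0.02096 + 0.00653 + 0.00889 + 0.01552 = 0.11619.
So 1 − D = 0.88381, i.e. 0.884 to 3 decimal places.

0.884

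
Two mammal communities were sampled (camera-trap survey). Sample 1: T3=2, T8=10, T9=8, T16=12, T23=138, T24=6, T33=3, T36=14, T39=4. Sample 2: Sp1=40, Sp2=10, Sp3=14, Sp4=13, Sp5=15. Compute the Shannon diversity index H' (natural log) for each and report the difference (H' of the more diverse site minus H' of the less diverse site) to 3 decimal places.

0.277

Sample 1: N=197, proportions 0.01015, 0.05076, 0.04061, 0.06091, 0.70051, 0.03046, 0.01523, 0.07107, 0.0203, giving H' = 1.18490 (working shown to 5 dp, full precision carried).
Sample 2: N=92, proportions 0.43478, 0.1087, 0.15217, 0.1413, 0.16304, giving H' = 1.46208.
Difference = |1.18490 − 1.46208| = 0.27718, i.e. 0.277 to 3 decimal places.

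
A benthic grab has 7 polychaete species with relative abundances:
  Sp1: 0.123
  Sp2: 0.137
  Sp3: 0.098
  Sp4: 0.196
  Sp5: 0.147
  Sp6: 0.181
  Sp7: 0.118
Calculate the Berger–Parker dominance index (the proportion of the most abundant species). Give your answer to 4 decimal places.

The largest proportion is 0.196, i.e. d = 0.1960 to 4 decimal places.

0.1960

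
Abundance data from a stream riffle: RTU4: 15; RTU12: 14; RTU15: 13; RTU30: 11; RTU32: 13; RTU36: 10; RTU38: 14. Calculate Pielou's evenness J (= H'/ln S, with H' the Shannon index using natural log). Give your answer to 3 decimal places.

0.996

Total N = 15+14+13+11+13+10+14 = 90, so the proportions are 0.16667, 0.15556, 0.14444, 0.12222, 0.14444, 0.11111, 0.15556 (working shown to 5 dp, full precision carried).
H' = −Σ pᵢ ln pᵢ = −((-0.29863) + (-0.28945) + (-0.27948) + (-0.25690) + (-0.27948) + (-0.24414) + (-0.28945)) = 1.93752.
With S = 7 species, ln S = 1.94591, so J = 1.93752/1.94591 = 0.99569, i.e. 0.996 to 3 decimal places.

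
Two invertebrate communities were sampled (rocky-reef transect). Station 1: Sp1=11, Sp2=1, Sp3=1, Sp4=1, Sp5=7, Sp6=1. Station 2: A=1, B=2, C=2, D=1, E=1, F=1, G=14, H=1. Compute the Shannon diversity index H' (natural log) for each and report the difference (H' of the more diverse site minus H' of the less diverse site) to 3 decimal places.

0.136

Station 1: N=22, proportions 0.5, 0.04545, 0.04545, 0.04545, 0.31818, 0.04545, giving H' = 1.27294 (working shown to 5 dp, full precision carried).
Station 2: N=23, proportions 0.04348, 0.08696, 0.08696, 0.04348, 0.04348, 0.04348, 0.6087, 0.04348, giving H' = 1.40856.
Difference = |1.27294 − 1.40856| = 0.13562, i.e. 0.136 to 3 decimal places.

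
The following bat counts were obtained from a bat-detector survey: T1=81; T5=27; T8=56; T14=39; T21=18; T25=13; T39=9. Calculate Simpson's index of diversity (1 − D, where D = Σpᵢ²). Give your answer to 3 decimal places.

0.788

Total N = 81+27+56+39+18+13+9 = 243, so the proportions are 0.33333, 0.11111, 0.23045, 0.16049, 0.07407, 0.0535, 0.03704 (working shown to 5 dp, full precision carried).
D = 0.33333² + 0.11111² + 0.23045² + 0.16049² + 0.07407² + 0.0535² + 0.03704² = 0.11111 + 0.01235 + 0.05311 + 0.02576 + 0.00549 + 0.00286 + 0.00137 = 0.21204.
So 1 − D = 0.78796, i.e. 0.788 to 3 decimal places.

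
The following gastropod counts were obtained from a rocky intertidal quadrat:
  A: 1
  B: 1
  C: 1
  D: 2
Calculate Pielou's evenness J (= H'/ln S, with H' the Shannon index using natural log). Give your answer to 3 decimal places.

0.961

Total N = 1+1+1+2 = 5, so the proportions are 0.2, 0.2, 0.2, 0.4 (working shown to 5 dp, full precision carried).
H' = −Σ pᵢ ln pᵢ = −((-0.32189) + (-0.32189) + (-0.32189) + (-0.36652)) = 1.33218.
With S = 4 species, ln S = 1.38629, so J = 1.33218/1.38629 = 0.96096, i.e. 0.961 to 3 decimal places.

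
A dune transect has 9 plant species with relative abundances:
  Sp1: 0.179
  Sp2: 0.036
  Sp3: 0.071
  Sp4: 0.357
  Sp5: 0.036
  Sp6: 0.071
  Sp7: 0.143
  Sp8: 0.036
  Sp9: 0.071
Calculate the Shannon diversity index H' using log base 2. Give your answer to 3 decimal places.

2.707

Each pᵢ log₂ pᵢ term (working shown to 5 dp, full precision carried): 0.179×(-2.48197)=-0.44427, 0.036×(-4.79586)=-0.17265, 0.071×(-3.81604)=-0.27094, 0.357×(-1.48600)=-0.53050, 0.036×(-4.79586)=-0.17265, 0.071×(-3.81604)=-0.27094, 0.143×(-2.80591)=-0.40125, 0.036×(-4.79586)=-0.17265, 0.071×(-3.81604)=-0.27094.
Sum = -2.70679, so H' = 2.707.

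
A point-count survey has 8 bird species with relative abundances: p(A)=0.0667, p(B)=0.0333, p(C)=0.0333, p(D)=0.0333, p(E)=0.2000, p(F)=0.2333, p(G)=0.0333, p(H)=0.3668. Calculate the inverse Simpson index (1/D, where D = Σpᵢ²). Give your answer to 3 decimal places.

4.204

D = 0.0667² + 0.0333² + 0.0333² + 0.0333² + 0.2² + 0.2333² + 0.0333² + 0.3668² = 0.0044489 + 0.0011089 + 0.0011089 + 0.0011089 + 0.0400000 + 0.0544289 + 0.0011089 + 0.1345422 = 0.2378556 (working shown to 7 dp, full precision carried).
So 1/D = 4.20423, i.e. 4.204 to 3 decimal places.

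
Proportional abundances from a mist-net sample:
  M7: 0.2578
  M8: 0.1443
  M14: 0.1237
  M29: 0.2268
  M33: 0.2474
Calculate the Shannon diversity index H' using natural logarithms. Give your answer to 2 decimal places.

1.57

Each pᵢ ln pᵢ term (working shown to 4 dp, full precision carried): 0.2578×(-1.3556)=-0.3495, 0.1443×(-1.9359)=-0.2793, 0.1237×(-2.0899)=-0.2585, 0.2268×(-1.4837)=-0.3365, 0.2474×(-1.3967)=-0.3456.
Sum = -1.5694, so H' = 1.57.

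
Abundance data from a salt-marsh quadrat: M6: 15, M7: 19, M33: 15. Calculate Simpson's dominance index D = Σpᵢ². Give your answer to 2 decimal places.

Total N = 15+19+15 = 49, so the proportions are 0.3061, 0.3878, 0.3061 (working shown to 4 dp, full precision carried).
D = 0.3061² + 0.3878² + 0.3061² = 0.0937 + 0.1504 + 0.0937 = 0.3378.
To 2 decimal places, D = 0.34.

0.34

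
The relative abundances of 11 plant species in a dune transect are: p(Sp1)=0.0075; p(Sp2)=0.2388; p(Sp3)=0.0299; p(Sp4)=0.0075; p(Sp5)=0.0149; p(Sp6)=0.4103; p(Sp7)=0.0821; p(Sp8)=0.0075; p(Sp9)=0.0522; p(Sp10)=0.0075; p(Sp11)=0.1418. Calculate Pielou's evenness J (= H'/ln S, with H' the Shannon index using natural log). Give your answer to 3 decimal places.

0.692

H' = −Σ pᵢ ln pᵢ = −((-0.03670) + (-0.34199) + (-0.10495) + (-0.03670) + (-0.06268) + (-0.36552) + (-0.20523) + (-0.03670) + (-0.15413) + (-0.03670) + (-0.27698)) = 1.65827 (working shown to 5 dp, full precision carried).
With S = 11 species, ln S = 2.39790, so J = 1.65827/2.39790 = 0.69155, i.e. 0.692 to 3 decimal places.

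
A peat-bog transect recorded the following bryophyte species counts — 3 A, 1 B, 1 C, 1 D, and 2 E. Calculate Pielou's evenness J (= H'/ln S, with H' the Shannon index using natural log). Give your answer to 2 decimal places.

0.93

Total N = 3+1+1+1+2 = 8, so the proportions are 0.375, 0.125, 0.125, 0.125, 0.25 (working shown to 4 dp, full precision carried).
H' = −Σ pᵢ ln pᵢ = −((-0.3678) + (-0.2599) + (-0.2599) + (-0.2599) + (-0.3466)) = 1.4942.
With S = 5 species, ln S = 1.6094, so J = 1.4942/1.6094 = 0.9284, i.e. 0.93 to 2 decimal places.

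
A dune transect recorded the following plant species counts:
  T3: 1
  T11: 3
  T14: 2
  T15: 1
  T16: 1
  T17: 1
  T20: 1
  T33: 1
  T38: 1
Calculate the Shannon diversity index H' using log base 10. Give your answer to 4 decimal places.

0.9097

Total N = 1+3+2+1+1+1+1+1+1 = 12, so the proportions are 0.083333, 0.25, 0.166667, 0.083333, 0.083333, 0.083333, 0.083333, 0.083333, 0.083333 (working shown to 6 dp, full precision carried).
Each pᵢ log₁₀ pᵢ term: 0.083333×(-1.079181)=-0.089932, 0.25×(-0.602060)=-0.150515, 0.166667×(-0.778151)=-0.129692, 0.083333×(-1.079181)=-0.089932, 0.083333×(-1.079181)=-0.089932, 0.083333×(-1.079181)=-0.089932, 0.083333×(-1.079181)=-0.089932, 0.083333×(-1.079181)=-0.089932, 0.083333×(-1.079181)=-0.089932.
Sum = -0.909729, so H' = 0.9097.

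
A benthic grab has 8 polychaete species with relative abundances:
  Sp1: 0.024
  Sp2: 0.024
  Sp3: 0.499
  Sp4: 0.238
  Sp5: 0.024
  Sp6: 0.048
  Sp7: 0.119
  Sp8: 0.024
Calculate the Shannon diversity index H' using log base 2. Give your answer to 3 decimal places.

2.086

Each pᵢ log₂ pᵢ term (working shown to 5 dp, full precision carried): 0.024×(-5.38082)=-0.12914, 0.024×(-5.38082)=-0.12914, 0.499×(-1.00289)=-0.50044, 0.238×(-2.07097)=-0.49289, 0.024×(-5.38082)=-0.12914, 0.048×(-4.38082)=-0.21028, 0.119×(-3.07097)=-0.36545, 0.024×(-5.38082)=-0.12914.
Sum = -2.08561, so H' = 2.086.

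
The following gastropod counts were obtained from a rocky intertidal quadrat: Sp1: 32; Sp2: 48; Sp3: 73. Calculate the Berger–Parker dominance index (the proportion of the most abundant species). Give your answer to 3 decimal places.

0.477

Total N = 32+48+73 = 153, so the proportions are 0.20915, 0.31373, 0.47712 (working shown to 5 dp, full precision carried).
The largest proportion is 0.47712, i.e. d = 0.477 to 3 decimal places.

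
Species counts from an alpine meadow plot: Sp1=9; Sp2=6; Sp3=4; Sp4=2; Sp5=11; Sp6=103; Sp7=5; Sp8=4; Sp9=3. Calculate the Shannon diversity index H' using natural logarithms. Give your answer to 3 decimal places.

Total N = 9+6+4+2+11+103+5+4+3 = 147, so the proportions are 0.06122, 0.04082, 0.02721, 0.01361, 0.07483, 0.70068, 0.03401, 0.02721, 0.02041 (working shown to 5 dp, full precision carried).
Each pᵢ ln pᵢ term: 0.06122×(-2.79321)=-0.17101, 0.04082×(-3.19867)=-0.13056, 0.02721×(-3.60414)=-0.09807, 0.01361×(-4.29729)=-0.05847, 0.07483×(-2.59254)=-0.19400, 0.70068×(-0.35570)=-0.24923, 0.03401×(-3.38099)=-0.11500, 0.02721×(-3.60414)=-0.09807, 0.02041×(-3.89182)=-0.07942.
Sum = -1.19384, so H' = 1.194.

1.194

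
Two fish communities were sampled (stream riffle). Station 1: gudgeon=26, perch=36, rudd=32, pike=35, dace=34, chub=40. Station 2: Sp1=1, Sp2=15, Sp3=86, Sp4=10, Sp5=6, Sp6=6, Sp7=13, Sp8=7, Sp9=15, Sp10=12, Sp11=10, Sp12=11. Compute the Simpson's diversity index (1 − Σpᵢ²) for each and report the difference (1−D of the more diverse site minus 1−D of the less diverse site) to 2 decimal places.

0.06

Station 1: N=203, proportions 0.1281, 0.1773, 0.1576, 0.1724, 0.1675, 0.197, giving 1−D = 0.8307 (working shown to 4 dp, full precision carried).
Station 2: N=192, proportions 0.0052, 0.0781, 0.4479, 0.0521, 0.0312, 0.0312, 0.0677, 0.0365, 0.0781, 0.0625, 0.0521, 0.0573, giving 1−D = 0.7667.
Difference = |0.8307 − 0.7667| = 0.0640, i.e. 0.06 to 2 decimal places.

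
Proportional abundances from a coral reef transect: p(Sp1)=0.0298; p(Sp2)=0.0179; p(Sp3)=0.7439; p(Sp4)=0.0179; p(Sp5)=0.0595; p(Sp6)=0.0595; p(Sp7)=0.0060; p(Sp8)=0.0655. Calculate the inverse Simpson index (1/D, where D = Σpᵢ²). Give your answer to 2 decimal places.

1.77

D = 0.0298² + 0.0179² + 0.7439² + 0.0179² + 0.0595² + 0.0595² + 0.006² + 0.0655² = 0.00089 + 0.00032 + 0.55339 + 0.00032 + 0.00354 + 0.00354 + 0.00004 + 0.00429 = 0.56632 (working shown to 5 dp, full precision carried).
So 1/D = 1.7658, i.e. 1.77 to 2 decimal places.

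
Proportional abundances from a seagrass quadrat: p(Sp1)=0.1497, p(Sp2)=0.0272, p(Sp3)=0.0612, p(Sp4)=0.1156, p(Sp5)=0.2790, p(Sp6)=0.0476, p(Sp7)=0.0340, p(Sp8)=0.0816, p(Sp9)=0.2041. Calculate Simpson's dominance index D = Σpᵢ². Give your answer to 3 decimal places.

0.170

D = 0.1497² + 0.0272² + 0.0612² + 0.1156² + 0.279² + 0.0476² + 0.034² + 0.0816² + 0.2041² = 0.02241 + 0.00074 + 0.00375 + 0.01336 + 0.07784 + 0.00227 + 0.00116 + 0.00666 + 0.04166 = 0.16984 (working shown to 5 dp, full precision carried).
To 3 decimal places, D = 0.170.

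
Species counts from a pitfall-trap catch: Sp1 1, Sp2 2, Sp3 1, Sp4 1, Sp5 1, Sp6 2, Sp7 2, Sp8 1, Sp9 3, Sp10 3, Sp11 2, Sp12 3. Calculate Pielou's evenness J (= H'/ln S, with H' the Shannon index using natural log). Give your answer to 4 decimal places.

Total N = 1+2+1+1+1+2+2+1+3+3+2+3 = 22, so the proportions are 0.045455, 0.090909, 0.045455, 0.045455, 0.045455, 0.090909, 0.090909, 0.045455, 0.136364, 0.136364, 0.090909, 0.136364 (working shown to 6 dp, full precision carried).
H' = −Σ pᵢ ln pᵢ = −((-0.140502) + (-0.217990) + (-0.140502) + (-0.140502) + (-0.140502) + (-0.217990) + (-0.217990) + (-0.140502) + (-0.271695) + (-0.271695) + (-0.217990) + (-0.271695)) = 2.389557.
With S = 12 species, ln S = 2.484907, so J = 2.389557/2.484907 = 0.961628, i.e. 0.9616 to 4 decimal places.

0.9616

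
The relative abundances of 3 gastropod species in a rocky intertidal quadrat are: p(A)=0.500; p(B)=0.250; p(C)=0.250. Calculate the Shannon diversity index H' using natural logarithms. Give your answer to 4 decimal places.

Each pᵢ ln pᵢ term (working shown to 6 dp, full precision carried): 0.5×(-0.693147)=-0.346574, 0.25×(-1.386294)=-0.346574, 0.25×(-1.386294)=-0.346574.
Sum = -1.039721, so H' = 1.0397.

1.0397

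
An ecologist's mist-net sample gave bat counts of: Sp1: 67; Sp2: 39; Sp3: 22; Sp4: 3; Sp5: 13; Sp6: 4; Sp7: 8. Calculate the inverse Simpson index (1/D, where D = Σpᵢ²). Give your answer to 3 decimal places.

3.604

Total N = 67+39+22+3+13+4+8 = 156, so the proportions are 0.4294872, 0.25, 0.1410256, 0.0192308, 0.0833333, 0.025641, 0.0512821 (working shown to 7 dp, full precision carried).
D = 0.4294872² + 0.25² + 0.1410256² + 0.0192308² + 0.0833333² + 0.025641² + 0.0512821² = 0.1844592 + 0.0625000 + 0.0198882 + 0.0003698 + 0.0069444 + 0.0006575 + 0.0026298 = 0.2774490.
So 1/D = 3.60427, i.e. 3.604 to 3 decimal places.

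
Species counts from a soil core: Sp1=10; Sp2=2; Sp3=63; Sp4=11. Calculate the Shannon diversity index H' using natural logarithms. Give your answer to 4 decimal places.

Total N = 10+2+63+11 = 86, so the proportions are 0.116279, 0.023256, 0.732558, 0.127907 (working shown to 6 dp, full precision carried).
Each pᵢ ln pᵢ term: 0.116279×(-2.151762)=-0.250205, 0.023256×(-3.761200)=-0.087470, 0.732558×(-0.311213)=-0.227981, 0.127907×(-2.056452)=-0.263035.
Sum = -0.828691, so H' = 0.8287.

0.8287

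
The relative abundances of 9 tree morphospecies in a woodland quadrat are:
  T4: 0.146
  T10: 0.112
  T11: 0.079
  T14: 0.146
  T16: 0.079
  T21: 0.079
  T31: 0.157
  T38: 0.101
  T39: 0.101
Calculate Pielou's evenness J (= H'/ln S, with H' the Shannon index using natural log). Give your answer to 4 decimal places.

0.9842

H' = −Σ pᵢ ln pᵢ = −((-0.280926) + (-0.245197) + (-0.200526) + (-0.280926) + (-0.200526) + (-0.200526) + (-0.290687) + (-0.231556) + (-0.231556)) = 2.162426 (working shown to 6 dp, full precision carried).
With S = 9 species, ln S = 2.197225, so J = 2.162426/2.197225 = 0.984163, i.e. 0.9842 to 4 decimal places.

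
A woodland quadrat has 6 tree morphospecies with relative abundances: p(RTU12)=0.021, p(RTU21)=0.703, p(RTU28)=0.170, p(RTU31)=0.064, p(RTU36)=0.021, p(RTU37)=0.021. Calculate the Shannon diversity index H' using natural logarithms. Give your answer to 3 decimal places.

Each pᵢ ln pᵢ term (working shown to 5 dp, full precision carried): 0.021×(-3.86323)=-0.08113, 0.703×(-0.35240)=-0.24774, 0.17×(-1.77196)=-0.30123, 0.064×(-2.74887)=-0.17593, 0.021×(-3.86323)=-0.08113, 0.021×(-3.86323)=-0.08113.
Sum = -0.96828, so H' = 0.968.

0.968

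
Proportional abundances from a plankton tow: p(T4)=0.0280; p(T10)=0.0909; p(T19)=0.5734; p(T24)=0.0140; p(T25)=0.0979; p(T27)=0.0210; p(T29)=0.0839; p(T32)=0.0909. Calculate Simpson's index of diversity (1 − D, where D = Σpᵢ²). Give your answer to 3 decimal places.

D = 0.028² + 0.0909² + 0.5734² + 0.014² + 0.0979² + 0.021² + 0.0839² + 0.0909² = 0.00078 + 0.00826 + 0.32879 + 0.00020 + 0.00958 + 0.00044 + 0.00704 + 0.00826 = 0.36336 (working shown to 5 dp, full precision carried).
So 1 − D = 0.63664, i.e. 0.637 to 3 decimal places.

0.637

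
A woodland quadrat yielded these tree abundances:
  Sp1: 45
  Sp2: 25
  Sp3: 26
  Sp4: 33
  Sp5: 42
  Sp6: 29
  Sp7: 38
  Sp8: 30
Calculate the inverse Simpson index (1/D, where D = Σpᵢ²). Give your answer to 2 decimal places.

Total N = 45+25+26+33+42+29+38+30 = 268, so the proportions are 0.16791, 0.093284, 0.097015, 0.123134, 0.156716, 0.108209, 0.141791, 0.11194 (working shown to 6 dp, full precision carried).
D = 0.16791² + 0.093284² + 0.097015² + 0.123134² + 0.156716² + 0.108209² + 0.141791² + 0.11194² = 0.028194 + 0.008702 + 0.009412 + 0.015162 + 0.024560 + 0.011709 + 0.020105 + 0.012531 = 0.130374.
So 1/D = 7.6702, i.e. 7.67 to 2 decimal places.

7.67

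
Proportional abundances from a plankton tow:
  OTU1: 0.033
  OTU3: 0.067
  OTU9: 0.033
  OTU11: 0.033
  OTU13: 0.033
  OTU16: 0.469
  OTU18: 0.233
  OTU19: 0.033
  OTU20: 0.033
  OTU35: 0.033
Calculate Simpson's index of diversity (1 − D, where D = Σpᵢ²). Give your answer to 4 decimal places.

0.7136

D = 0.033² + 0.067² + 0.033² + 0.033² + 0.033² + 0.469² + 0.233² + 0.033² + 0.033² + 0.033² = 0.001089 + 0.004489 + 0.001089 + 0.001089 + 0.001089 + 0.219961 + 0.054289 + 0.001089 + 0.001089 + 0.001089 = 0.286362 (working shown to 6 dp, full precision carried).
So 1 − D = 0.713638, i.e. 0.7136 to 4 decimal places.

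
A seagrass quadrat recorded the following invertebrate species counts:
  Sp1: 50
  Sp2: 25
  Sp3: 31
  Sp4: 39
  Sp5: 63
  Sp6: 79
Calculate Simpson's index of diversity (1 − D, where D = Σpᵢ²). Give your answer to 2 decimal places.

0.81

Total N = 50+25+31+39+63+79 = 287, so the proportions are 0.1742, 0.0871, 0.108, 0.1359, 0.2195, 0.2753 (working shown to 4 dp, full precision carried).
D = 0.1742² + 0.0871² + 0.108² + 0.1359² + 0.2195² + 0.2753² = 0.0304 + 0.0076 + 0.0117 + 0.0185 + 0.0482 + 0.0758 = 0.1920.
So 1 − D = 0.8080, i.e. 0.81 to 2 decimal places.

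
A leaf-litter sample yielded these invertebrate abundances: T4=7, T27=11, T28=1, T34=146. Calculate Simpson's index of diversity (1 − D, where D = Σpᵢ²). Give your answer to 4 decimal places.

Total N = 7+11+1+146 = 165, so the proportions are 0.042424, 0.066667, 0.006061, 0.884848 (working shown to 6 dp, full precision carried).
D = 0.042424² + 0.066667² + 0.006061² + 0.884848² = 0.001800 + 0.004444 + 0.000037 + 0.782957 = 0.789238.
So 1 − D = 0.210762, i.e. 0.2108 to 4 decimal places.

0.2108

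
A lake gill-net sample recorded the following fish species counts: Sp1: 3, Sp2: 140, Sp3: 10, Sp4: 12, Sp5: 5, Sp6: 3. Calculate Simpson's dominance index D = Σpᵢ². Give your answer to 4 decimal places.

0.6645

Total N = 3+140+10+12+5+3 = 173, so the proportions are 0.017341, 0.809249, 0.057803, 0.069364, 0.028902, 0.017341 (working shown to 6 dp, full precision carried).
D = 0.017341² + 0.809249² + 0.057803² + 0.069364² + 0.028902² + 0.017341² = 0.000301 + 0.654883 + 0.003341 + 0.004811 + 0.000835 + 0.000301 = 0.664473.
To 4 decimal places, D = 0.6645.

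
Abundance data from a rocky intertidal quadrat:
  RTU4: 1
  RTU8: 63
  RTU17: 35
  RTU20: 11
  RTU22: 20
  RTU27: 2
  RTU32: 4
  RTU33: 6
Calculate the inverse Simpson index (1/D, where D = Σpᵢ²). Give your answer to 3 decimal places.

3.493

Total N = 1+63+35+11+20+2+4+6 = 142, so the proportions are 0.0070423, 0.443662, 0.2464789, 0.0774648, 0.1408451, 0.0140845, 0.028169, 0.0422535 (working shown to 7 dp, full precision carried).
D = 0.0070423² + 0.443662² + 0.2464789² + 0.0774648² + 0.1408451² + 0.0140845² + 0.028169² + 0.0422535² = 0.0000496 + 0.1968359 + 0.0607518 + 0.0060008 + 0.0198373 + 0.0001984 + 0.0007935 + 0.0017854 = 0.2862527.
So 1/D = 3.49342, i.e. 3.493 to 3 decimal places.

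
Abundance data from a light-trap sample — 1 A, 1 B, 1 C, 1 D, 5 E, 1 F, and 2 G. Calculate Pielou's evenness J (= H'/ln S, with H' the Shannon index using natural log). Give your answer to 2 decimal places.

Total N = 1+1+1+1+5+1+2 = 12, so the proportions are 0.0833, 0.0833, 0.0833, 0.0833, 0.4167, 0.0833, 0.1667 (working shown to 4 dp, full precision carried).
H' = −Σ pᵢ ln pᵢ = −((-0.2071) + (-0.2071) + (-0.2071) + (-0.2071) + (-0.3648) + (-0.2071) + (-0.2986)) = 1.6988.
With S = 7 species, ln S = 1.9459, so J = 1.6988/1.9459 = 0.8730, i.e. 0.87 to 2 decimal places.

0.87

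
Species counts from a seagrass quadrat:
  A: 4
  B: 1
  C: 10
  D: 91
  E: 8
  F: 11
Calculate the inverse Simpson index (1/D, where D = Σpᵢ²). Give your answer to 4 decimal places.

1.8205

Total N = 4+1+10+91+8+11 = 125, so the proportions are 0.032, 0.008, 0.08, 0.728, 0.064, 0.088 (working shown to 7 dp, full precision carried).
D = 0.032² + 0.008² + 0.08² + 0.728² + 0.064² + 0.088² = 0.0010240 + 0.0000640 + 0.0064000 + 0.5299840 + 0.0040960 + 0.0077440 = 0.5493120.
So 1/D = 1.820459, i.e. 1.8205 to 4 decimal places.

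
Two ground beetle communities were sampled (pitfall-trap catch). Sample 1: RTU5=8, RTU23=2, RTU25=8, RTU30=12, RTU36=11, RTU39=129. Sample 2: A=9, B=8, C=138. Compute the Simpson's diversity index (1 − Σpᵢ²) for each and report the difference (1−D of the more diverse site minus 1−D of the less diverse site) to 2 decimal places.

0.21

Sample 1: N=170, proportions 0.04706, 0.01176, 0.04706, 0.07059, 0.06471, 0.75882, giving 1−D = 0.41045 (working shown to 5 dp, full precision carried).
Sample 2: N=155, proportions 0.05806, 0.05161, 0.89032, giving 1−D = 0.20129.
Difference = |0.41045 − 0.20129| = 0.20916, i.e. 0.21 to 2 decimal places.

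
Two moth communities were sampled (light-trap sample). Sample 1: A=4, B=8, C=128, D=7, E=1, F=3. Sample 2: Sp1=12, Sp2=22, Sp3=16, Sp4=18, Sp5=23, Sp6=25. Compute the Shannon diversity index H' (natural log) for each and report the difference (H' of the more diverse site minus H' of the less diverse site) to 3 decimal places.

1.119

Sample 1: N=151, proportions 0.02649, 0.05298, 0.84768, 0.04636, 0.00662, 0.01987, giving H' = 0.64537 (working shown to 5 dp, full precision carried).
Sample 2: N=116, proportions 0.10345, 0.18966, 0.13793, 0.15517, 0.19828, 0.21552, giving H' = 1.76395.
Difference = |0.64537 − 1.76395| = 1.11858, i.e. 1.119 to 3 decimal places.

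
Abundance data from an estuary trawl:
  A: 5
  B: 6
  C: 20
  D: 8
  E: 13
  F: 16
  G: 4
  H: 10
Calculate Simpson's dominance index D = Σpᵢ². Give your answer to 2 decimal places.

Total N = 5+6+20+8+13+16+4+10 = 82, so the proportions are 0.061, 0.0732, 0.2439, 0.0976, 0.1585, 0.1951, 0.0488, 0.122 (working shown to 4 dp, full precision carried).
D = 0.061² + 0.0732² + 0.2439² + 0.0976² + 0.1585² + 0.1951² + 0.0488² + 0.122² = 0.0037 + 0.0054 + 0.0595 + 0.0095 + 0.0251 + 0.0381 + 0.0024 + 0.0149 = 0.1585.
To 2 decimal places, D = 0.16.

0.16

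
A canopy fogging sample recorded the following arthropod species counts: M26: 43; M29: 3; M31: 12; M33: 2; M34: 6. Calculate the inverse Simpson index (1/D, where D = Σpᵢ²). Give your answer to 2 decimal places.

2.13

Total N = 43+3+12+2+6 = 66, so the proportions are 0.65152, 0.04545, 0.18182, 0.0303, 0.09091 (working shown to 5 dp, full precision carried).
D = 0.65152² + 0.04545² + 0.18182² + 0.0303² + 0.09091² = 0.42447 + 0.00207 + 0.03306 + 0.00092 + 0.00826 = 0.46878.
So 1/D = 2.1332, i.e. 2.13 to 2 decimal places.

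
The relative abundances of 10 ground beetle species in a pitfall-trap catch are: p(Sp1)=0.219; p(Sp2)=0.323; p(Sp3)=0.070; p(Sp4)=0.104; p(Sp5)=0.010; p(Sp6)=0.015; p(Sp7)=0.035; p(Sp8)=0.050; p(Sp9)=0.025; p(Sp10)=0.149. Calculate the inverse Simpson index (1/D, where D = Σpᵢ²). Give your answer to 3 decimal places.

5.131

D = 0.219² + 0.323² + 0.07² + 0.104² + 0.01² + 0.015² + 0.035² + 0.05² + 0.025² + 0.149² = 0.0479610 + 0.1043290 + 0.0049000 + 0.0108160 + 0.0001000 + 0.0002250 + 0.0012250 + 0.0025000 + 0.0006250 + 0.0222010 = 0.1948820 (working shown to 7 dp, full precision carried).
So 1/D = 5.13131, i.e. 5.131 to 3 decimal places.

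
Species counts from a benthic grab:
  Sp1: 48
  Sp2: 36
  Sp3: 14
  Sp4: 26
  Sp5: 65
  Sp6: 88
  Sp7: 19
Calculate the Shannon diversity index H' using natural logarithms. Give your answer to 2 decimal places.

Total N = 48+36+14+26+65+88+19 = 296, so the proportions are 0.1622, 0.1216, 0.0473, 0.0878, 0.2196, 0.2973, 0.0642 (working shown to 4 dp, full precision carried).
Each pᵢ ln pᵢ term: 0.1622×(-1.8192)=-0.2950, 0.1216×(-2.1068)=-0.2562, 0.0473×(-3.0513)=-0.1443, 0.0878×(-2.4323)=-0.2136, 0.2196×(-1.5160)=-0.3329, 0.2973×(-1.2130)=-0.3606, 0.0642×(-2.7459)=-0.1763.
Sum = -1.7790, so H' = 1.78.

1.78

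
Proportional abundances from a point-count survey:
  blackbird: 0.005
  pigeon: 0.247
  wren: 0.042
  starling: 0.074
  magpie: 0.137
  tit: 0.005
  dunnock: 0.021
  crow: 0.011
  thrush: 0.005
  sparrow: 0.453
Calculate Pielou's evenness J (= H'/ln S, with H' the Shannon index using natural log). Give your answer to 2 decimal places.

0.66

H' = −Σ pᵢ ln pᵢ = −((-0.0265) + (-0.3454) + (-0.1331) + (-0.1927) + (-0.2723) + (-0.0265) + (-0.0811) + (-0.0496) + (-0.0265) + (-0.3587)) = 1.5125 (working shown to 4 dp, full precision carried).
With S = 10 species, ln S = 2.3026, so J = 1.5125/2.3026 = 0.6569, i.e. 0.66 to 2 decimal places.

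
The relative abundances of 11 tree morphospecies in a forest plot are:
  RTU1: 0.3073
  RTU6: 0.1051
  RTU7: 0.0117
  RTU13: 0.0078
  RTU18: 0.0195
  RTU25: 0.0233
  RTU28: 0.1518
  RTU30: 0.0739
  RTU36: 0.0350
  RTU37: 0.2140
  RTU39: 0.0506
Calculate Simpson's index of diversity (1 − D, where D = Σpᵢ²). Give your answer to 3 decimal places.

D = 0.3073² + 0.1051² + 0.0117² + 0.0078² + 0.0195² + 0.0233² + 0.1518² + 0.0739² + 0.035² + 0.214² + 0.0506² = 0.09443 + 0.01105 + 0.00014 + 0.00006 + 0.00038 + 0.00054 + 0.02304 + 0.00546 + 0.00123 + 0.04580 + 0.00256 = 0.18469 (working shown to 5 dp, full precision carried).
So 1 − D = 0.81531, i.e. 0.815 to 3 decimal places.

0.815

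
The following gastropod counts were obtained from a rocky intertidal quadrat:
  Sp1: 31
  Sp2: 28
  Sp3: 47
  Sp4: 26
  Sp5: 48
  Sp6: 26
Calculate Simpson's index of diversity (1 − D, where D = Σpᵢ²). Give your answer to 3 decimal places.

Total N = 31+28+47+26+48+26 = 206, so the proportions are 0.15049, 0.13592, 0.22816, 0.12621, 0.23301, 0.12621 (working shown to 5 dp, full precision carried).
D = 0.15049² + 0.13592² + 0.22816² + 0.12621² + 0.23301² + 0.12621² = 0.02265 + 0.01847 + 0.05205 + 0.01593 + 0.05429 + 0.01593 = 0.17933.
So 1 − D = 0.82067, i.e. 0.821 to 3 decimal places.

0.821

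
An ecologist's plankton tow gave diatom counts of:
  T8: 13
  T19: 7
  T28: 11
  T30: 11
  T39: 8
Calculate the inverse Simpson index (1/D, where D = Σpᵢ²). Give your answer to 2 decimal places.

4.77

Total N = 13+7+11+11+8 = 50, so the proportions are 0.26, 0.14, 0.22, 0.22, 0.16 (working shown to 6 dp, full precision carried).
D = 0.26² + 0.14² + 0.22² + 0.22² + 0.16² = 0.067600 + 0.019600 + 0.048400 + 0.048400 + 0.025600 = 0.209600.
So 1/D = 4.7710, i.e. 4.77 to 2 decimal places.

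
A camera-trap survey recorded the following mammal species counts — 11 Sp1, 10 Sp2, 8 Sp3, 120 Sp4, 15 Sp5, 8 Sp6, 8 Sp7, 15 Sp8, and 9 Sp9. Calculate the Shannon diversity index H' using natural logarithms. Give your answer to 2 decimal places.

1.52

Total N = 11+10+8+120+15+8+8+15+9 = 204, so the proportions are 0.0539, 0.049, 0.0392, 0.5882, 0.0735, 0.0392, 0.0392, 0.0735, 0.0441 (working shown to 4 dp, full precision carried).
Each pᵢ ln pᵢ term: 0.0539×(-2.9202)=-0.1575, 0.049×(-3.0155)=-0.1478, 0.0392×(-3.2387)=-0.1270, 0.5882×(-0.5306)=-0.3121, 0.0735×(-2.6101)=-0.1919, 0.0392×(-3.2387)=-0.1270, 0.0392×(-3.2387)=-0.1270, 0.0735×(-2.6101)=-0.1919, 0.0441×(-3.1209)=-0.1377.
Sum = -1.5200, so H' = 1.52.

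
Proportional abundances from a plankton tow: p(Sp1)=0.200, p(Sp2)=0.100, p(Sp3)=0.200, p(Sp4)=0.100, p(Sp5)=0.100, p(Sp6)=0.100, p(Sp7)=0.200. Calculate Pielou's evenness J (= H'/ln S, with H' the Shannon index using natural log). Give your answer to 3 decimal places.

0.970

H' = −Σ pᵢ ln pᵢ = −((-0.32189) + (-0.23026) + (-0.32189) + (-0.23026) + (-0.23026) + (-0.23026) + (-0.32189)) = 1.88670 (working shown to 5 dp, full precision carried).
With S = 7 species, ln S = 1.94591, so J = 1.88670/1.94591 = 0.96957, i.e. 0.970 to 3 decimal places.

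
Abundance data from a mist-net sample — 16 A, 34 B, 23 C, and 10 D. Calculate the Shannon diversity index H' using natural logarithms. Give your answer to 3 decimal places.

1.294

Total N = 16+34+23+10 = 83, so the proportions are 0.19277, 0.40964, 0.27711, 0.12048 (working shown to 5 dp, full precision carried).
Each pᵢ ln pᵢ term: 0.19277×(-1.64625)=-0.31735, 0.40964×(-0.89248)=-0.36559, 0.27711×(-1.28335)=-0.35563, 0.12048×(-2.11626)=-0.25497.
Sum = -1.29354, so H' = 1.294.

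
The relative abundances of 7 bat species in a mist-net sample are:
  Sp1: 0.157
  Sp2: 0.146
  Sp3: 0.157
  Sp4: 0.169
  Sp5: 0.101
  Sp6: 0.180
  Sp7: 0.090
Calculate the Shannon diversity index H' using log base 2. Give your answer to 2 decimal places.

2.77

Each pᵢ log₂ pᵢ term (working shown to 4 dp, full precision carried): 0.157×(-2.6712)=-0.4194, 0.146×(-2.7760)=-0.4053, 0.157×(-2.6712)=-0.4194, 0.169×(-2.5649)=-0.4335, 0.101×(-3.3076)=-0.3341, 0.18×(-2.4739)=-0.4453, 0.09×(-3.4739)=-0.3127.
Sum = -2.7695, so H' = 2.77.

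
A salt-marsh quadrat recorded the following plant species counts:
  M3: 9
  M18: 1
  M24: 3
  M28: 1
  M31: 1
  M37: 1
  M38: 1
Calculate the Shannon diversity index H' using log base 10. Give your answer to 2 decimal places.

0.64

Total N = 9+1+3+1+1+1+1 = 17, so the proportions are 0.5294, 0.0588, 0.1765, 0.0588, 0.0588, 0.0588, 0.0588 (working shown to 4 dp, full precision carried).
Each pᵢ log₁₀ pᵢ term: 0.5294×(-0.2762)=-0.1462, 0.0588×(-1.2304)=-0.0724, 0.1765×(-0.7533)=-0.1329, 0.0588×(-1.2304)=-0.0724, 0.0588×(-1.2304)=-0.0724, 0.0588×(-1.2304)=-0.0724, 0.0588×(-1.2304)=-0.0724.
Sum = -0.6411, so H' = 0.64.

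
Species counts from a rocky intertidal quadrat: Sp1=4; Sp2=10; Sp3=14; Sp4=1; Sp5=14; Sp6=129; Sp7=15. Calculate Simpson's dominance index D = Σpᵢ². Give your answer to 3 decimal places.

Total N = 4+10+14+1+14+129+15 = 187, so the proportions are 0.02139, 0.05348, 0.07487, 0.00535, 0.07487, 0.68984, 0.08021 (working shown to 5 dp, full precision carried).
D = 0.02139² + 0.05348² + 0.07487² + 0.00535² + 0.07487² + 0.68984² + 0.08021² = 0.00046 + 0.00286 + 0.00560 + 0.00003 + 0.00560 + 0.47588 + 0.00643 = 0.49687.
To 3 decimal places, D = 0.497.

0.497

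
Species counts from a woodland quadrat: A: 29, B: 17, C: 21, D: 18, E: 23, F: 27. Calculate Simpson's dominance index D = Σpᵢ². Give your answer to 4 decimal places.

0.1730

Total N = 29+17+21+18+23+27 = 135, so the proportions are 0.214815, 0.125926, 0.155556, 0.133333, 0.17037, 0.2 (working shown to 6 dp, full precision carried).
D = 0.214815² + 0.125926² + 0.155556² + 0.133333² + 0.17037² + 0.2² = 0.046145 + 0.015857 + 0.024198 + 0.017778 + 0.029026 + 0.040000 = 0.173004.
To 4 decimal places, D = 0.1730.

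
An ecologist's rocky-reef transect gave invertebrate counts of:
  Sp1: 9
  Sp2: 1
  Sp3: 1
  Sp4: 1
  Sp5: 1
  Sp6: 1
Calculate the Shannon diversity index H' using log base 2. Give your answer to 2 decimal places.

1.77

Total N = 9+1+1+1+1+1 = 14, so the proportions are 0.6429, 0.0714, 0.0714, 0.0714, 0.0714, 0.0714 (working shown to 4 dp, full precision carried).
Each pᵢ log₂ pᵢ term: 0.6429×(-0.6374)=-0.4098, 0.0714×(-3.8074)=-0.2720, 0.0714×(-3.8074)=-0.2720, 0.0714×(-3.8074)=-0.2720, 0.0714×(-3.8074)=-0.2720, 0.0714×(-3.8074)=-0.2720.
Sum = -1.7695, so H' = 1.77.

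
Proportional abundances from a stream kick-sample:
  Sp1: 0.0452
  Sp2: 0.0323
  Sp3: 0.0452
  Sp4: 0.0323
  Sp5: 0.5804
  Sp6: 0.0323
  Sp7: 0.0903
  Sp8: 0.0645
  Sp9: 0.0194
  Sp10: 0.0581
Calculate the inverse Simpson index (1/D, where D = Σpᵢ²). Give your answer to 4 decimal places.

D = 0.0452² + 0.0323² + 0.0452² + 0.0323² + 0.5804² + 0.0323² + 0.0903² + 0.0645² + 0.0194² + 0.0581² = 0.0020430 + 0.0010433 + 0.0020430 + 0.0010433 + 0.3368642 + 0.0010433 + 0.0081541 + 0.0041602 + 0.0003764 + 0.0033756 = 0.3601464 (working shown to 7 dp, full precision carried).
So 1/D = 2.776648, i.e. 2.7766 to 4 decimal places.

2.7766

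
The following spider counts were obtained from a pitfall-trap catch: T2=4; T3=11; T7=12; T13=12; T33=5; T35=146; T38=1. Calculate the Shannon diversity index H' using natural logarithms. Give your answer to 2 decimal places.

0.92

Total N = 4+11+12+12+5+146+1 = 191, so the proportions are 0.0209, 0.0576, 0.0628, 0.0628, 0.0262, 0.7644, 0.0052 (working shown to 4 dp, full precision carried).
Each pᵢ ln pᵢ term: 0.0209×(-3.8660)=-0.0810, 0.0576×(-2.8544)=-0.1644, 0.0628×(-2.7674)=-0.1739, 0.0628×(-2.7674)=-0.1739, 0.0262×(-3.6428)=-0.0954, 0.7644×(-0.2687)=-0.2054, 0.0052×(-5.2523)=-0.0275.
Sum = -0.9213, so H' = 0.92.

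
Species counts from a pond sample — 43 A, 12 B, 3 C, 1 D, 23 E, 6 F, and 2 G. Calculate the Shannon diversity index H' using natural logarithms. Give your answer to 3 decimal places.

1.399

Total N = 43+12+3+1+23+6+2 = 90, so the proportions are 0.47778, 0.13333, 0.03333, 0.01111, 0.25556, 0.06667, 0.02222 (working shown to 5 dp, full precision carried).
Each pᵢ ln pᵢ term: 0.47778×(-0.73861)=-0.35289, 0.13333×(-2.01490)=-0.26865, 0.03333×(-3.40120)=-0.11337, 0.01111×(-4.49981)=-0.05000, 0.25556×(-1.36432)=-0.34866, 0.06667×(-2.70805)=-0.18054, 0.02222×(-3.80666)=-0.08459.
Sum = -1.39870, so H' = 1.399.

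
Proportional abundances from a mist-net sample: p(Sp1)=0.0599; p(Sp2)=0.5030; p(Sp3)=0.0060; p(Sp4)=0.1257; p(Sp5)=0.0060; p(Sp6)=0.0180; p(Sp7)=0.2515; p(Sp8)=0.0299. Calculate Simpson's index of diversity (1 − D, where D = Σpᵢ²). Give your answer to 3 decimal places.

D = 0.0599² + 0.503² + 0.006² + 0.1257² + 0.006² + 0.018² + 0.2515² + 0.0299² = 0.00359 + 0.25301 + 0.00004 + 0.01580 + 0.00004 + 0.00032 + 0.06325 + 0.00089 = 0.33694 (working shown to 5 dp, full precision carried).
So 1 − D = 0.66306, i.e. 0.663 to 3 decimal places.

0.663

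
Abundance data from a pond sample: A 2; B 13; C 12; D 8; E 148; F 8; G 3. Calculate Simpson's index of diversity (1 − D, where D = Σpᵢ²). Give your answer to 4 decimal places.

Total N = 2+13+12+8+148+8+3 = 194, so the proportions are 0.010309, 0.06701, 0.061856, 0.041237, 0.762887, 0.041237, 0.015464 (working shown to 6 dp, full precision carried).
D = 0.010309² + 0.06701² + 0.061856² + 0.041237² + 0.762887² + 0.041237² + 0.015464² = 0.000106 + 0.004490 + 0.003826 + 0.001700 + 0.581996 + 0.001700 + 0.000239 = 0.594059.
So 1 − D = 0.405941, i.e. 0.4059 to 4 decimal places.

0.4059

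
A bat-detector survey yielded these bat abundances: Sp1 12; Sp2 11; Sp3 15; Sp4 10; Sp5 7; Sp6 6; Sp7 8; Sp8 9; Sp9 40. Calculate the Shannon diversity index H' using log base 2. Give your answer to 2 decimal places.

Total N = 12+11+15+10+7+6+8+9+40 = 118, so the proportions are 0.1017, 0.0932, 0.1271, 0.0847, 0.0593, 0.0508, 0.0678, 0.0763, 0.339 (working shown to 4 dp, full precision carried).
Each pᵢ log₂ pᵢ term: 0.1017×(-3.2977)=-0.3354, 0.0932×(-3.4232)=-0.3191, 0.1271×(-2.9758)=-0.3783, 0.0847×(-3.5607)=-0.3018, 0.0593×(-4.0753)=-0.2418, 0.0508×(-4.2977)=-0.2185, 0.0678×(-3.8826)=-0.2632, 0.0763×(-3.7127)=-0.2832, 0.339×(-1.5607)=-0.5291.
Sum = -2.8702, so H' = 2.87.

2.87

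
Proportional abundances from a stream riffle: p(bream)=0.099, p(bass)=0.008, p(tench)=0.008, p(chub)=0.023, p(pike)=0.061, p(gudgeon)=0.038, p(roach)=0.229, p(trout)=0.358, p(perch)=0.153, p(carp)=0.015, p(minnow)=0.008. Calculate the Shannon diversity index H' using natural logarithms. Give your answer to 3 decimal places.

Each pᵢ ln pᵢ term (working shown to 5 dp, full precision carried): 0.099×(-2.31264)=-0.22895, 0.008×(-4.82831)=-0.03863, 0.008×(-4.82831)=-0.03863, 0.023×(-3.77226)=-0.08676, 0.061×(-2.79688)=-0.17061, 0.038×(-3.27017)=-0.12427, 0.229×(-1.47403)=-0.33755, 0.358×(-1.02722)=-0.36775, 0.153×(-1.87732)=-0.28723, 0.015×(-4.19971)=-0.06300, 0.008×(-4.82831)=-0.03863.
Sum = -1.78199, so H' = 1.782.

1.782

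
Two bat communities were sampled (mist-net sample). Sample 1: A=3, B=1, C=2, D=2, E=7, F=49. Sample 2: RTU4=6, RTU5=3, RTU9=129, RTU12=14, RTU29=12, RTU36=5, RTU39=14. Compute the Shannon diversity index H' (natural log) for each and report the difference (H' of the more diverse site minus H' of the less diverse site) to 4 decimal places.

Sample 1: N=64, proportions 0.046875, 0.015625, 0.03125, 0.03125, 0.109375, 0.765625, giving H' = 0.871555 (working shown to 6 dp, full precision carried).
Sample 2: N=183, proportions 0.032787, 0.016393, 0.704918, 0.076503, 0.065574, 0.027322, 0.076503, giving H' = 1.096252.
Difference = |0.871555 − 1.096252| = 0.224697, i.e. 0.2247 to 4 decimal places.

0.2247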